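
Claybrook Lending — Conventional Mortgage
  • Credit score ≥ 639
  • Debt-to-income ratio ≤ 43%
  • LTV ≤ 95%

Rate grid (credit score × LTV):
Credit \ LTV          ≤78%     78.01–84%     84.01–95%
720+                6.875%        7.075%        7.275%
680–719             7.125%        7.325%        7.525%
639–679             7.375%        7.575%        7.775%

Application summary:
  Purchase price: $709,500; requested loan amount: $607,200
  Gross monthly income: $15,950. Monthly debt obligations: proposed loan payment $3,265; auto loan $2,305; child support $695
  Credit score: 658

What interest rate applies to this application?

7.775%

Credit score 658 ≥ 639; Total monthly debts = (3,265 + 2,305 + 695) = 6,265. Debt-to-income = 6,265/15,950 = 39.3% — meets 43% limit
LTV: 607,200 ÷ 709,500 = 85.6%, within 95% cap
Row: 658 falls in 639–679. Column: 85.6% falls in 84.01–95%. Rate = 7.775%.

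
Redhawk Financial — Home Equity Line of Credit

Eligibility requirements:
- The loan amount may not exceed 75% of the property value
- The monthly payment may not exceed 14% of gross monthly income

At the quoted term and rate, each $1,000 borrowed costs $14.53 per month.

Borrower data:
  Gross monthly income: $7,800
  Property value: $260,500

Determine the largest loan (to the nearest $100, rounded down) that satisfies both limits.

$75,100

Payment cap: 14% × $7,800 = $1,092/month.
At $14.53 per $1,000, that supports 1,092/14.53 × 1,000 ≈ $75,154 → $75,100.
LTV cap: 75% × $260,500 = $195,375 → $195,300.
Binding constraint: payment-to-income.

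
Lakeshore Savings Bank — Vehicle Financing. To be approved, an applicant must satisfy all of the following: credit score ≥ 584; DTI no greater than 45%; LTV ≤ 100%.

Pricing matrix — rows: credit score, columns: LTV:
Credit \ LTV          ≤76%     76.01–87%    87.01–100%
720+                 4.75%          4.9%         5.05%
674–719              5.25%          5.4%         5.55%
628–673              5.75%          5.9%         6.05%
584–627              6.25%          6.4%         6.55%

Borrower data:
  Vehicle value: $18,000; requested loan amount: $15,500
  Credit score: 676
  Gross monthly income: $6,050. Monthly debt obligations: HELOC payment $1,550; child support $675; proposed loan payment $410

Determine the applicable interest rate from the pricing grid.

5.4%

Credit score 676 ≥ 584; Total monthly debts = (1,550 + 675 + 410) = 2,635. Debt-to-income = 2,635/6,050 = 43.6% — meets 45% limit
LTV = 15,500/18,000 = 86.1% ≤ 100%
Row: 676 falls in 674–719. Column: 86.1% falls in 76.01–87%. Rate = 5.4%.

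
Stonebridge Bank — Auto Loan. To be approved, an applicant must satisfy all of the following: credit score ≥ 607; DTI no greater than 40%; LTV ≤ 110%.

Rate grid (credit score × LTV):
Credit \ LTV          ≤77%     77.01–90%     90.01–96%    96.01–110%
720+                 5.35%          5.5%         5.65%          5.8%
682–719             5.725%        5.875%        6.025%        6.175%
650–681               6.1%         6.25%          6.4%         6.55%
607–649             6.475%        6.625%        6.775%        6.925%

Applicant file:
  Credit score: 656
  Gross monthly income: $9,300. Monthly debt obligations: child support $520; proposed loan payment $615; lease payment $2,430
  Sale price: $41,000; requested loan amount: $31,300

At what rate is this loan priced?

6.1%

Credit score 656 ≥ 607; Total monthly debts = (520 + 615 + 2,430) = 3,565. Debt-to-income = 3,565/9,300 = 38.3% — meets 40% limit
LTV = 31,300/41,000 = 76.3% ≤ 110%
Row: 656 falls in 650–681. Column: 76.3% falls in ≤77%. Rate = 6.1%.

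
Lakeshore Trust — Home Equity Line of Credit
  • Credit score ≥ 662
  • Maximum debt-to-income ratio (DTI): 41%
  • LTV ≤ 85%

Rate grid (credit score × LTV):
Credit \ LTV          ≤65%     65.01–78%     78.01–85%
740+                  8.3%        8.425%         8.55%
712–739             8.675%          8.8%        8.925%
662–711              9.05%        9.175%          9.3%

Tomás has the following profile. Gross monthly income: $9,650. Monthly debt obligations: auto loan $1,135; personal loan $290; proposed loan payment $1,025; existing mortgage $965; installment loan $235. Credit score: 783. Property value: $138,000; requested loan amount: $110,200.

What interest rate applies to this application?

8.55%

Credit score 783 ≥ 662; Total monthly debts = (1,135 + 290 + 1,025 + 965 + 235) = 3,650. DTI: 3,650 ÷ 9,650 = 37.8%, within the 41% cap
LTV = 110,200/138,000 = 79.9% ≤ 85%
Credit 783 → row 740+; LTV 79.9% → column 78.01–85%. Grid cell → 8.55%.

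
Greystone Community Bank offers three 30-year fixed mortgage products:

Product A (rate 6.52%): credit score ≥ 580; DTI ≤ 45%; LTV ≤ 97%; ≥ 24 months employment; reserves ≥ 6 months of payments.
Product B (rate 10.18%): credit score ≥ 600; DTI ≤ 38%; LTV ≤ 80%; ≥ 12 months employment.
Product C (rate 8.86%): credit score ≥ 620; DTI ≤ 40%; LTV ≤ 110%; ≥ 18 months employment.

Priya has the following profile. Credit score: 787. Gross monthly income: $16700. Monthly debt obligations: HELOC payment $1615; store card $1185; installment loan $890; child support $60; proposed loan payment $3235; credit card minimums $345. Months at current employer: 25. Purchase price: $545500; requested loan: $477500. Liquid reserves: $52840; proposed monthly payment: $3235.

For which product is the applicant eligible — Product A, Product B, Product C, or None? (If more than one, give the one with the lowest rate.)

Product A

Total debts = (1,615 + 1,185 + 890 + 60 + 3,235 + 345) = 7,330; DTI = 7,330/16,700 = 43.9%.
LTV = 477,500/545,500 = 87.5%.
Reserves = 52,840/3,235 = 16.3 months.
Product A: score 787 ≥ 580; DTI 43.9% ≤ 45%; LTV 87.5% ≤ 97%; employment 25 ≥ 24 mo; reserves 16.3 ≥ 6 mo → qualifies.
Product B: score 787 ≥ 600; DTI 43.9% > 38%; LTV 87.5% > 80%; employment 25 ≥ 12 mo → does not qualify.
Product C: score 787 ≥ 620; DTI 43.9% > 40%; LTV 87.5% ≤ 110%; employment 25 ≥ 18 mo → does not qualify.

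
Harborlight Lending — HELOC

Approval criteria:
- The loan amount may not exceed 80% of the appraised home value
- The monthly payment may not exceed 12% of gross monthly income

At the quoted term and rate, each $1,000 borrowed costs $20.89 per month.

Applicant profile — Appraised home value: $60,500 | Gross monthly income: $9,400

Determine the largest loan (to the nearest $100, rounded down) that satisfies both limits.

$48,400

Payment cap: 12% × $9,400 = $1,128/month.
At $20.89 per $1,000, that supports 1,128/20.89 × 1,000 ≈ $53,997 → $53,900.
LTV cap: 80% × $60,500 = $48,400 → $48,400.
Binding constraint: loan-to-value.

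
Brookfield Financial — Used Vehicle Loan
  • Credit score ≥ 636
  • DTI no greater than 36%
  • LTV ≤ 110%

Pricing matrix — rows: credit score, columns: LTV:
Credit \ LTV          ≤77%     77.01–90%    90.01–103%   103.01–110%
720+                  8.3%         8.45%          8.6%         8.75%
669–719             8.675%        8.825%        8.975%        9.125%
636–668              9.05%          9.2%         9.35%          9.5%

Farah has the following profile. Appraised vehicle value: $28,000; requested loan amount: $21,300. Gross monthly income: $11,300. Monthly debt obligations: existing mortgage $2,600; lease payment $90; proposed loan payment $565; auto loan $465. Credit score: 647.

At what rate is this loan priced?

Credit score 647 ≥ 636; Total monthly debts = (2,600 + 90 + 565 + 465) = 3,720. DTI = 3,720/11,300 = 32.9% ≤ 36%
LTV = 21,300/28,000 = 76.1% ≤ 110%
Row: 647 falls in 636–668. Column: 76.1% falls in ≤77%. Rate = 9.05%.

9.05%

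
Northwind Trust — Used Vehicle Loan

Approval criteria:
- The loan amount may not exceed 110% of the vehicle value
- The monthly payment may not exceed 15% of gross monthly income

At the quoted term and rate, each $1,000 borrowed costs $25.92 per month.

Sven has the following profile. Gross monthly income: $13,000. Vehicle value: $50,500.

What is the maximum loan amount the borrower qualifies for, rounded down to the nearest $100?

Payment cap: 15% × $13,000 = $1,950/month.
At $25.92 per $1,000, that supports 1,950/25.92 × 1,000 ≈ $75,231 → $75,200.
LTV cap: 110% × $50,500 = $55,550 → $55,500.
Binding constraint: loan-to-value.

$55,500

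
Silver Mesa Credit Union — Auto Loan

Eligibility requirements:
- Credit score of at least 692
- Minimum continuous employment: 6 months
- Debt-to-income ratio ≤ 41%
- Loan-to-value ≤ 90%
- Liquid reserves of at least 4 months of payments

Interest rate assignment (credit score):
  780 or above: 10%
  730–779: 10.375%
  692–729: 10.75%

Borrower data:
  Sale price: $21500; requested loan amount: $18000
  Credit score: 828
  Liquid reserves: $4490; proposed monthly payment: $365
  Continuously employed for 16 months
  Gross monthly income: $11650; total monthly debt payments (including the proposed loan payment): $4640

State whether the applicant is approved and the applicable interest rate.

Approved at 10%

Credit score 828 ≥ 692 (meets minimum)
Employment 16 ≥ 6 months
Liquid reserves cover 4,490/365 = 12.3 months — ≥ 4 required
LTV: 18,000 ÷ 21,500 = 83.7%, within 90% cap
DTI: 4,640 ÷ 11,650 = 39.8%, within the 41% cap
All requirements met. Score 828 falls in the 780 or above tier → 10%.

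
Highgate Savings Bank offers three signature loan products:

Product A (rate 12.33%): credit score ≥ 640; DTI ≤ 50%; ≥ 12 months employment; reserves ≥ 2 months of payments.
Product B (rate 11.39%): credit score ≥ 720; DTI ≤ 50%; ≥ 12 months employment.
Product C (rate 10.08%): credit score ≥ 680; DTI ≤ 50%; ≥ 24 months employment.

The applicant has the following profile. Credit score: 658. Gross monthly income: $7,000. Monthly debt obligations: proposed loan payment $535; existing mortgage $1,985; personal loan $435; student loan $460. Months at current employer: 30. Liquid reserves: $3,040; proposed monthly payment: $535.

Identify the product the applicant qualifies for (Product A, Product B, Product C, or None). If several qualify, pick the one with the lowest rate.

Product A

Total debts = (535 + 1,985 + 435 + 460) = 3,415; DTI = 3,415/7,000 = 48.8%.
Reserves = 3,040/535 = 5.7 months.
Product A: score 658 ≥ 640; DTI 48.8% ≤ 50%; employment 30 ≥ 12 mo; reserves 5.7 ≥ 2 mo → qualifies.
Product B: score 658 < 720; DTI 48.8% ≤ 50%; employment 30 ≥ 12 mo → does not qualify.
Product C: score 658 < 680; DTI 48.8% ≤ 50%; employment 30 ≥ 24 mo → does not qualify.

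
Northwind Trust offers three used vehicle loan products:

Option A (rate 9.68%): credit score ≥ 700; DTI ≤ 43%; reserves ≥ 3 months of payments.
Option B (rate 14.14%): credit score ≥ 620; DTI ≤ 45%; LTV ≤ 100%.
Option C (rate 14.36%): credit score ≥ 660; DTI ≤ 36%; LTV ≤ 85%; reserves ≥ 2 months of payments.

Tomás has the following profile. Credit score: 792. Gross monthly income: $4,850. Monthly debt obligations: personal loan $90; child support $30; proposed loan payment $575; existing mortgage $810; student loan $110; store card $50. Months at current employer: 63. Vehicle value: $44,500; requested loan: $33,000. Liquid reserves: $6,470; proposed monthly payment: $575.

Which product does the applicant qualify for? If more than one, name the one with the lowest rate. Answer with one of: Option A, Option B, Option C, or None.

Total debts = (90 + 30 + 575 + 810 + 110 + 50) = 1,665; DTI = 1,665/4,850 = 34.3%.
LTV = 33,000/44,500 = 74.2%.
Reserves = 6,470/575 = 11.3 months.
Option A: score 792 ≥ 700; DTI 34.3% ≤ 43%; reserves 11.3 ≥ 3 mo → qualifies.
Option B: score 792 ≥ 620; DTI 34.3% ≤ 45%; LTV 74.2% ≤ 100% → qualifies.
Option C: score 792 ≥ 660; DTI 34.3% ≤ 36%; LTV 74.2% ≤ 85%; reserves 11.3 ≥ 2 mo → qualifies.
Qualifying: Option A, Option B, Option C. Lowest rate is 9.68% → Option A.

Option A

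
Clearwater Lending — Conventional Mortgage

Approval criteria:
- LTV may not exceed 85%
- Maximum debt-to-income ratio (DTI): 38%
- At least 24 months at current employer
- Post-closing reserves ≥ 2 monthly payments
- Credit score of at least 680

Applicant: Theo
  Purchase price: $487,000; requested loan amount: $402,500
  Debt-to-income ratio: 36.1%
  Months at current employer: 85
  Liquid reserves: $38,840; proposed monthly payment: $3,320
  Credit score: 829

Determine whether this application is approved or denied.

Approved

LTV: 402,500 ÷ 487,000 = 82.6%, within 85% cap
Debt-to-income 36.1% vs 38% cap — pass
Employment 85 ≥ 24 months
Reserves: 38,840 ÷ 3,320 = 11.7 months (meets 2-month minimum)
Credit score 829 ≥ 680 (meets)
All criteria satisfied.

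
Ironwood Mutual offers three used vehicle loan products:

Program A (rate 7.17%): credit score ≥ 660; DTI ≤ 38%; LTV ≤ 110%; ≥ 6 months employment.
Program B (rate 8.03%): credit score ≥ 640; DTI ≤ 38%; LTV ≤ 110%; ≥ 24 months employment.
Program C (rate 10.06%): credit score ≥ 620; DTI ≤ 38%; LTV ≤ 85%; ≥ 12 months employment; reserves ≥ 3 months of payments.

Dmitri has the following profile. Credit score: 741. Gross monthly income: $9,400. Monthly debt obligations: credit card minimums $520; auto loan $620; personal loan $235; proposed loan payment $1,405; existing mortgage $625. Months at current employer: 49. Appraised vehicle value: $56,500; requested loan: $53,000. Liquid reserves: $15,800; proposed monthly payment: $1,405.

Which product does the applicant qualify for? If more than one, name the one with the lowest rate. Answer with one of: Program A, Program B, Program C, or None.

Program A

Total debts = (520 + 620 + 235 + 1,405 + 625) = 3,405; DTI = 3,405/9,400 = 36.2%.
LTV = 53,000/56,500 = 93.8%.
Reserves = 15,800/1,405 = 11.2 months.
Program A: score 741 ≥ 660; DTI 36.2% ≤ 38%; LTV 93.8% ≤ 110%; employment 49 ≥ 6 mo → qualifies.
Program B: score 741 ≥ 640; DTI 36.2% ≤ 38%; LTV 93.8% ≤ 110%; employment 49 ≥ 24 mo → qualifies.
Program C: score 741 ≥ 620; DTI 36.2% ≤ 38%; LTV 93.8% > 85%; employment 49 ≥ 12 mo; reserves 11.2 ≥ 3 mo → does not qualify.
Qualifying: Program A, Program B. Lowest rate is 7.17% → Program A.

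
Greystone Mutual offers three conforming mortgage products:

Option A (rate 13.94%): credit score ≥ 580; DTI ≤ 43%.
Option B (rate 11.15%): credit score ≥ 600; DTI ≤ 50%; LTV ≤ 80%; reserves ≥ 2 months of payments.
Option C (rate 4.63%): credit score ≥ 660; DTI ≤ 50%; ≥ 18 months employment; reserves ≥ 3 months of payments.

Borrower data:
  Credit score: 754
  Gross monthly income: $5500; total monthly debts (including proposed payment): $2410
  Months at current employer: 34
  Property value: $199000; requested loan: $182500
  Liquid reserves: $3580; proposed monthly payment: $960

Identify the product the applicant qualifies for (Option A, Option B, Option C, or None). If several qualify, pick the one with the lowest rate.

DTI = 2,410/5,500 = 43.8%.
LTV = 182,500/199,000 = 91.7%.
Reserves = 3,580/960 = 3.7 months.
Option A: score 754 ≥ 580; DTI 43.8% > 43% → does not qualify.
Option B: score 754 ≥ 600; DTI 43.8% ≤ 50%; LTV 91.7% > 80%; reserves 3.7 ≥ 2 mo → does not qualify.
Option C: score 754 ≥ 660; DTI 43.8% ≤ 50%; employment 34 ≥ 18 mo; reserves 3.7 ≥ 3 mo → qualifies.

Option C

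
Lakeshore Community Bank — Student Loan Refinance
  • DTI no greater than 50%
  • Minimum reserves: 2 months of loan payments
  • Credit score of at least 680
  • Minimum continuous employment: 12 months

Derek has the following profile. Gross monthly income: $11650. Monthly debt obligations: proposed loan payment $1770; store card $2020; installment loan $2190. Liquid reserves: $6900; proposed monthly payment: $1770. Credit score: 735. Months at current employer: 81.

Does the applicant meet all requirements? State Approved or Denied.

Total monthly debts = (1,770 + 2,020 + 2,190) = 5,980. Debt-to-income = 5,980/11,650 = 51.3% — over 50% limit
Reserves: 6,900 ÷ 1,770 = 3.9 months (meets 2-month minimum)
Credit score 735 ≥ 680 (meets)
Employment 81 ≥ 12 months
Fails on DTI.

Denied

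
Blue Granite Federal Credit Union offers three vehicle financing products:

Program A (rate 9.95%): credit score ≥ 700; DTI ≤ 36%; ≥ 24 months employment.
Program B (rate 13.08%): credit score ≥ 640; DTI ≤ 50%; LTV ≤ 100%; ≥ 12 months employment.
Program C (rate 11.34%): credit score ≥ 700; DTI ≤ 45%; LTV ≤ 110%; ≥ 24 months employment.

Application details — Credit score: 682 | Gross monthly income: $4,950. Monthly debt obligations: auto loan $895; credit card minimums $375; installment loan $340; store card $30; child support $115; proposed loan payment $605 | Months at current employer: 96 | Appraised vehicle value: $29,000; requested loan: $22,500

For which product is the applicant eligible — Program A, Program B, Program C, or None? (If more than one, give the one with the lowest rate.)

Total debts = (895 + 375 + 340 + 30 + 115 + 605) = 2,360; DTI = 2,360/4,950 = 47.7%.
LTV = 22,500/29,000 = 77.6%.
Program A: score 682 < 700; DTI 47.7% > 36%; employment 96 ≥ 24 mo → does not qualify.
Program B: score 682 ≥ 640; DTI 47.7% ≤ 50%; LTV 77.6% ≤ 100%; employment 96 ≥ 12 mo → qualifies.
Program C: score 682 < 700; DTI 47.7% > 45%; LTV 77.6% ≤ 110%; employment 96 ≥ 24 mo → does not qualify.

Program B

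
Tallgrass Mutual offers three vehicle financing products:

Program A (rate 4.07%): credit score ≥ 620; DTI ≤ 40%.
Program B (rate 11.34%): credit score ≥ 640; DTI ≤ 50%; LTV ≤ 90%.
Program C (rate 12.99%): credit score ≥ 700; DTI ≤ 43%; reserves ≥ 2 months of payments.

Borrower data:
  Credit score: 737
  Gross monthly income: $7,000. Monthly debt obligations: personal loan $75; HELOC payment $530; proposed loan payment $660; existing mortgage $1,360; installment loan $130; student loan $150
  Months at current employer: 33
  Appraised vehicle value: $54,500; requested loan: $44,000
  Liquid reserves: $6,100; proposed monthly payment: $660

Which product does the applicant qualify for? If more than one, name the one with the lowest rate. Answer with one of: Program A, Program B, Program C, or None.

Total debts = (75 + 530 + 660 + 1,360 + 130 + 150) = 2,905; DTI = 2,905/7,000 = 41.5%.
LTV = 44,000/54,500 = 80.7%.
Reserves = 6,100/660 = 9.2 months.
Program A: score 737 ≥ 620; DTI 41.5% > 40% → does not qualify.
Program B: score 737 ≥ 640; DTI 41.5% ≤ 50%; LTV 80.7% ≤ 90% → qualifies.
Program C: score 737 ≥ 700; DTI 41.5% ≤ 43%; reserves 9.2 ≥ 2 mo → qualifies.
Qualifying: Program B, Program C. Lowest rate is 11.34% → Program B.

Program B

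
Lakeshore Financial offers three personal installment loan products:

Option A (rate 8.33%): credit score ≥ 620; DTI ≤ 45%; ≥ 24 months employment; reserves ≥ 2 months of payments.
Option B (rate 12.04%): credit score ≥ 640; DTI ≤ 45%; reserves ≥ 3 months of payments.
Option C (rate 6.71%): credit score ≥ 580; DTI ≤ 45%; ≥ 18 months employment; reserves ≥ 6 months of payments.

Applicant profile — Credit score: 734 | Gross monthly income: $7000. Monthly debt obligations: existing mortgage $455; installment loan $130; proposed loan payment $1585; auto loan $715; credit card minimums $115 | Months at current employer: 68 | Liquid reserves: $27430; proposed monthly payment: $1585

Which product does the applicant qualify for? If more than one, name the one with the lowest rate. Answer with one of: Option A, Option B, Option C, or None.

Total debts = (455 + 130 + 1,585 + 715 + 115) = 3,000; DTI = 3,000/7,000 = 42.9%.
Reserves = 27,430/1,585 = 17.3 months.
Option A: score 734 ≥ 620; DTI 42.9% ≤ 45%; employment 68 ≥ 24 mo; reserves 17.3 ≥ 2 mo → qualifies.
Option B: score 734 ≥ 640; DTI 42.9% ≤ 45%; reserves 17.3 ≥ 3 mo → qualifies.
Option C: score 734 ≥ 580; DTI 42.9% ≤ 45%; employment 68 ≥ 18 mo; reserves 17.3 ≥ 6 mo → qualifies.
Qualifying: Option A, Option B, Option C. Lowest rate is 6.71% → Option C.

Option C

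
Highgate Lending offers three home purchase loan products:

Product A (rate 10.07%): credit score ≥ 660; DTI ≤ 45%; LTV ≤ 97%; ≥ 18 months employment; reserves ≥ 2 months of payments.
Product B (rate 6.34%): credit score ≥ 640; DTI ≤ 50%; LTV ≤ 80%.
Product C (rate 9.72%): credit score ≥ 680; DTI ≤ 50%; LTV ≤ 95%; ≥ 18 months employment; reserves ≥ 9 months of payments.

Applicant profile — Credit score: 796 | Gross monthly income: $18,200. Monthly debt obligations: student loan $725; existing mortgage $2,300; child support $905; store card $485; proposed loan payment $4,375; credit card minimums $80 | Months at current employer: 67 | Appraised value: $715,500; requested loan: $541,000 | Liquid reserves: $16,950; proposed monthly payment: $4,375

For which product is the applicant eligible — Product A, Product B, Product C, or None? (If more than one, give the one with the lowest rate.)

Product B

Total debts = (725 + 2,300 + 905 + 485 + 4,375 + 80) = 8,870; DTI = 8,870/18,200 = 48.7%.
LTV = 541,000/715,500 = 75.6%.
Reserves = 16,950/4,375 = 3.9 months.
Product A: score 796 ≥ 660; DTI 48.7% > 45%; LTV 75.6% ≤ 97%; employment 67 ≥ 18 mo; reserves 3.9 ≥ 2 mo → does not qualify.
Product B: score 796 ≥ 640; DTI 48.7% ≤ 50%; LTV 75.6% ≤ 80% → qualifies.
Product C: score 796 ≥ 680; DTI 48.7% ≤ 50%; LTV 75.6% ≤ 95%; employment 67 ≥ 18 mo; reserves 3.9 < 9 mo → does not qualify.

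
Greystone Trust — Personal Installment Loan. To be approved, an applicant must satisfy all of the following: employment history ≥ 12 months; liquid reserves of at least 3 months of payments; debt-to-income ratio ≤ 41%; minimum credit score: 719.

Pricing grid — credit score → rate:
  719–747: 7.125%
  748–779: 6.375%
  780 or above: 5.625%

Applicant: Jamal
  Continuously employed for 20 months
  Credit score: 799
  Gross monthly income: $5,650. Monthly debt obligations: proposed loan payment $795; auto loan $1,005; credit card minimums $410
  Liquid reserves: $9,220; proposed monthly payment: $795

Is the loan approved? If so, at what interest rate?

Approved at 5.625%

Credit score 799 ≥ 719 (meets minimum)
Total monthly debts = (795 + 1,005 + 410) = 2,210. DTI: 2,210 ÷ 5,650 = 39.1%, within the 41% cap
Reserves: 9,220 ÷ 795 = 11.6 months (meets 3-month minimum)
Employment 20 ≥ 12 months
All requirements met. Score 799 falls in the 780 or above tier → 5.625%.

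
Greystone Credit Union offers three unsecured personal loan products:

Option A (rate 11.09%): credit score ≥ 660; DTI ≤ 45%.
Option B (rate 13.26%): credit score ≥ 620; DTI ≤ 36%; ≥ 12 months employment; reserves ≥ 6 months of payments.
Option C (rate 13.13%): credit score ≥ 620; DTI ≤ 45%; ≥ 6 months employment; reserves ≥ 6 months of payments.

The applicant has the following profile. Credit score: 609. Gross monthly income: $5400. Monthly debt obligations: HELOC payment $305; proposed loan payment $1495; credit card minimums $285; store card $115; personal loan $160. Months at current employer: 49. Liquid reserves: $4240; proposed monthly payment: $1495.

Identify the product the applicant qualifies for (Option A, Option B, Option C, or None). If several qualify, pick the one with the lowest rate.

None

Total debts = (305 + 1,495 + 285 + 115 + 160) = 2,360; DTI = 2,360/5,400 = 43.7%.
Reserves = 4,240/1,495 = 2.8 months.
Option A: score 609 < 660; DTI 43.7% ≤ 45% → does not qualify.
Option B: score 609 < 620; DTI 43.7% > 36%; employment 49 ≥ 12 mo; reserves 2.8 < 6 mo → does not qualify.
Option C: score 609 < 620; DTI 43.7% ≤ 45%; employment 49 ≥ 6 mo; reserves 2.8 < 6 mo → does not qualify.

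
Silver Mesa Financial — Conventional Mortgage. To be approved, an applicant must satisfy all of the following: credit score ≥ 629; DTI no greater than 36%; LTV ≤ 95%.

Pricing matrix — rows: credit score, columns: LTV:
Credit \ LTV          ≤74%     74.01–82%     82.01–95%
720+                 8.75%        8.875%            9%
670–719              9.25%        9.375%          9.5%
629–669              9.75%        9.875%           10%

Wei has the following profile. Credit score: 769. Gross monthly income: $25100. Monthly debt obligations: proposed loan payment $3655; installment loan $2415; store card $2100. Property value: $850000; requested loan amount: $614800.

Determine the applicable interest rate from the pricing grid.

8.75%

Credit score 769 ≥ 629; Total monthly debts = (3,655 + 2,415 + 2,100) = 8,170. Debt-to-income = 8,170/25,100 = 32.5% — meets 36% limit
Loan-to-value = 614,800/850,000 = 72.3% — pass (95% max)
Row: 769 falls in 720+. Column: 72.3% falls in ≤74%. Rate = 8.75%.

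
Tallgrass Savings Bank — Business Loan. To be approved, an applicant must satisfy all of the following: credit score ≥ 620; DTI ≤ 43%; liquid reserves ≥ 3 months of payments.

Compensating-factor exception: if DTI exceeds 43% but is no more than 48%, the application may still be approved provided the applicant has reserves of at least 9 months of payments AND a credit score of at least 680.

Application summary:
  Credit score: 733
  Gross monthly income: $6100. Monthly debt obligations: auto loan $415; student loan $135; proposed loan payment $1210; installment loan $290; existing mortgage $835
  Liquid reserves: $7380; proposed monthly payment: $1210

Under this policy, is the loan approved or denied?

Denied

Credit score 733 ≥ 620 (meets base)
Total debts = (415 + 135 + 1,210 + 290 + 835) = 2,885. DTI: 2,885 ÷ 6,100 = 47.3%, over the 43% base limit.
Reserves: 7,380 ÷ 1,210 = 6.1 months (meets 3-month minimum)
47.3% falls in the override range (43%–48%), so the compensating-factor test applies.
Reserves 6.1 < 9 months; credit score 733 ≥ 680.
Compensating-factor requirement not fully met.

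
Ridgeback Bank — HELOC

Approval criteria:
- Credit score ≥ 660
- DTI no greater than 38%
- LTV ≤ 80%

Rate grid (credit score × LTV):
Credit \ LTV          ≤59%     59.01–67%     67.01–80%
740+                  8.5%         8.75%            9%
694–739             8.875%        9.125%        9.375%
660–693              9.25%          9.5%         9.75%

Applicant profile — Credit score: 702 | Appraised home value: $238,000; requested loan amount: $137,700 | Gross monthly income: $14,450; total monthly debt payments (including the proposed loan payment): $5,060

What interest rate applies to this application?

Credit score 702 ≥ 660; DTI: 5,060 ÷ 14,450 = 35%, within the 38% cap
Loan-to-value = 137,700/238,000 = 57.9% — pass (80% max)
Row: 702 falls in 694–739. Column: 57.9% falls in ≤59%. Rate = 8.875%.

8.875%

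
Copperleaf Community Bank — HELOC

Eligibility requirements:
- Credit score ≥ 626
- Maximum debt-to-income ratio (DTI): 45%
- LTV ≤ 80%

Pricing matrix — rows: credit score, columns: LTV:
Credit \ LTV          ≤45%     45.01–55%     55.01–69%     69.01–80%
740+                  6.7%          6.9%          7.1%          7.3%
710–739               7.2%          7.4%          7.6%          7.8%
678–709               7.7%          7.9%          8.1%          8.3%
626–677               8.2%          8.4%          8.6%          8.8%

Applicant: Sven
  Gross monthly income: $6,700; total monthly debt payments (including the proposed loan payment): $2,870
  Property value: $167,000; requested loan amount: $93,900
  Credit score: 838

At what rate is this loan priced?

7.1%

Credit score 838 ≥ 626; DTI: 2,870 ÷ 6,700 = 42.8%, within the 45% cap
LTV = 93,900/167,000 = 56.2% ≤ 80%
Row: 838 falls in 740+. Column: 56.2% falls in 55.01–69%. Rate = 7.1%.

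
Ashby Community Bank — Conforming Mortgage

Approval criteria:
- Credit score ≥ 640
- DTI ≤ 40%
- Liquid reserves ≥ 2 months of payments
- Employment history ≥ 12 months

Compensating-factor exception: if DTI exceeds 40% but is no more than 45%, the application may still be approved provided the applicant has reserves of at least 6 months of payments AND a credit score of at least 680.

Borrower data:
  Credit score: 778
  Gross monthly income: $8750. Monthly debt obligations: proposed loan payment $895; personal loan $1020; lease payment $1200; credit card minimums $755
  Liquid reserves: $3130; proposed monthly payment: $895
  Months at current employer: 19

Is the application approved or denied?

Credit score 778 ≥ 640 (meets base)
Total debts = (895 + 1,020 + 1,200 + 755) = 3,870. DTI: 3,870 ÷ 8,750 = 44.2%, over the 40% base limit.
Reserves = 3,130/895 = 3.5 months ≥ 2
Employment 19 ≥ 12 months
DTI 44.2% is within the 40%–45% exception band; checking compensating factors.
Reserves 3.5 < 6 months; credit score 778 ≥ 680.
Compensating-factor requirement not fully met.

Denied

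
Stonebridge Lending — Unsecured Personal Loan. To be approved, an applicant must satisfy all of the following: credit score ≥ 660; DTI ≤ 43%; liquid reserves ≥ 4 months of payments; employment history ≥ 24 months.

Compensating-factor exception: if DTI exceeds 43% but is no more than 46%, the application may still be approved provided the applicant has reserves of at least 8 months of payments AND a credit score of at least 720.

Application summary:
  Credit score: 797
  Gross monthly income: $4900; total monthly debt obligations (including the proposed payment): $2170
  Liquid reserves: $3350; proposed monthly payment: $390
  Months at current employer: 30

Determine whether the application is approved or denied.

Credit score 797 ≥ 660 (meets base)
DTI: 2,170 ÷ 4,900 = 44.3%, over the 43% base limit.
Liquid reserves cover 3,350/390 = 8.6 months — ≥ 4 required
Employment 30 ≥ 24 months
DTI 44.3% is within the 43%–46% exception band; checking compensating factors.
Override check — reserves: 8.6 mo (ok); score: 797 (ok).
Both compensating conditions met → exception applies.

Approved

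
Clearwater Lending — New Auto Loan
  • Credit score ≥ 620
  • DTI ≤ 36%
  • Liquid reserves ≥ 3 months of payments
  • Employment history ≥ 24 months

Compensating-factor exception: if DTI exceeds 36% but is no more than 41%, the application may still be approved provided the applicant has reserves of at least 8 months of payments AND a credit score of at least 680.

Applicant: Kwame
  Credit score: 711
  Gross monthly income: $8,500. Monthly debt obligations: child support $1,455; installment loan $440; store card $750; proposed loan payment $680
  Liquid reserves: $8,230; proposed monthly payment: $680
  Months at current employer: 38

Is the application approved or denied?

Credit score 711 ≥ 620 (meets base)
Total debts = (1,455 + 440 + 750 + 680) = 3,325. DTI = 3,325/8,500 = 39.1% > 36% — standard DTI limit exceeded.
Liquid reserves cover 8,230/680 = 12.1 months — ≥ 3 required
Employment 38 ≥ 24 months
DTI 39.1% is within the 36%–41% exception band; checking compensating factors.
Override check — reserves: 12.1 mo (ok); score: 711 (ok).
Both override conditions satisfied; DTI exception granted.

Approved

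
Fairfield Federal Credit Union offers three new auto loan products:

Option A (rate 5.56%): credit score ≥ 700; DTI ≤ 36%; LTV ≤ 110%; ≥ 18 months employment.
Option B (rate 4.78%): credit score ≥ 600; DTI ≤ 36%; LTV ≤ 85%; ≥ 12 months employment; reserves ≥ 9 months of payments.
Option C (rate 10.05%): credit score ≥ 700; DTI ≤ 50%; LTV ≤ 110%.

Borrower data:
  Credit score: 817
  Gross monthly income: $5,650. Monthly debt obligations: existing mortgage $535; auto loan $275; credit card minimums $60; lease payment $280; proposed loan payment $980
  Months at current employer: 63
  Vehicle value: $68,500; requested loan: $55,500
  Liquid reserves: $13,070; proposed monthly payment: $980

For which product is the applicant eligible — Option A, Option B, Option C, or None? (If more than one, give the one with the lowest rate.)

Total debts = (535 + 275 + 60 + 280 + 980) = 2,130; DTI = 2,130/5,650 = 37.7%.
LTV = 55,500/68,500 = 81%.
Reserves = 13,070/980 = 13.3 months.
Option A: score 817 ≥ 700; DTI 37.7% > 36%; LTV 81% ≤ 110%; employment 63 ≥ 18 mo → does not qualify.
Option B: score 817 ≥ 600; DTI 37.7% > 36%; LTV 81% ≤ 85%; employment 63 ≥ 12 mo; reserves 13.3 ≥ 9 mo → does not qualify.
Option C: score 817 ≥ 700; DTI 37.7% ≤ 50%; LTV 81% ≤ 110% → qualifies.

Option C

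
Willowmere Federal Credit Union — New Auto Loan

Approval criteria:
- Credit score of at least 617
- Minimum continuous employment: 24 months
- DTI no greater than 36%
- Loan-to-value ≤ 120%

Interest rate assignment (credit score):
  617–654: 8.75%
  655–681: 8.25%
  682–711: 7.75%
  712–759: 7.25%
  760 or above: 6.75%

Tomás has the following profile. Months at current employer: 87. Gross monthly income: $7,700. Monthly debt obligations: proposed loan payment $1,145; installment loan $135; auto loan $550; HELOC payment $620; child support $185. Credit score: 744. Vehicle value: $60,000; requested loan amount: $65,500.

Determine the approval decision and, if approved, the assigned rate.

Credit score 744 ≥ 617 (meets minimum)
Loan-to-value = 65,500/60,000 = 109.2% — pass (120% max)
Employment 87 ≥ 24 months
Total monthly debts = (1,145 + 135 + 550 + 620 + 185) = 2,635. Debt-to-income = 2,635/7,700 = 34.2% — meets 36% limit
All requirements met. Score 744 falls in the 712–759 tier → 7.25%.

Approved at 7.25%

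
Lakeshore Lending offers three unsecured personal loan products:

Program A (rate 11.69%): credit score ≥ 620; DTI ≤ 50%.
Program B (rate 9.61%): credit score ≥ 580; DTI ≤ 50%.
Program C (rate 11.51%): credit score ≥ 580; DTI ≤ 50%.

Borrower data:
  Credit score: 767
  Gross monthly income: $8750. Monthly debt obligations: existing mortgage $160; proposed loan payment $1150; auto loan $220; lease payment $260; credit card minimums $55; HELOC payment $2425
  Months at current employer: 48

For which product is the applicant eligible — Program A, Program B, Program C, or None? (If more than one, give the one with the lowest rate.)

Total debts = (160 + 1,150 + 220 + 260 + 55 + 2,425) = 4,270; DTI = 4,270/8,750 = 48.8%.
Program A: score 767 ≥ 620; DTI 48.8% ≤ 50% → qualifies.
Program B: score 767 ≥ 580; DTI 48.8% ≤ 50% → qualifies.
Program C: score 767 ≥ 580; DTI 48.8% ≤ 50% → qualifies.
Qualifying: Program A, Program B, Program C. Lowest rate is 9.61% → Program B.

Program B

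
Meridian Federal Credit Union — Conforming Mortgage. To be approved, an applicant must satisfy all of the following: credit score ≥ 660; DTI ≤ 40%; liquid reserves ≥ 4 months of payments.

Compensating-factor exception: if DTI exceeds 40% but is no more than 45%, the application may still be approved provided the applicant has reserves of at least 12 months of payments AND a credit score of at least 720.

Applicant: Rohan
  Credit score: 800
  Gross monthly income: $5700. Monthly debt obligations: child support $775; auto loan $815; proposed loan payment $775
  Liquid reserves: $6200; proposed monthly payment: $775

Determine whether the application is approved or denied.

Credit score 800 ≥ 660 (meets base)
Total debts = (775 + 815 + 775) = 2,365. DTI = 2,365/5,700 = 41.5% > 40% — standard DTI limit exceeded.
Liquid reserves cover 6,200/775 = 8.0 months — ≥ 4 required
41.5% falls in the override range (40%–45%), so the compensating-factor test applies.
Override check — reserves: 8.0 mo (short of 12); score: 800 (ok).
Override conditions not both satisfied; exception does not apply.

Denied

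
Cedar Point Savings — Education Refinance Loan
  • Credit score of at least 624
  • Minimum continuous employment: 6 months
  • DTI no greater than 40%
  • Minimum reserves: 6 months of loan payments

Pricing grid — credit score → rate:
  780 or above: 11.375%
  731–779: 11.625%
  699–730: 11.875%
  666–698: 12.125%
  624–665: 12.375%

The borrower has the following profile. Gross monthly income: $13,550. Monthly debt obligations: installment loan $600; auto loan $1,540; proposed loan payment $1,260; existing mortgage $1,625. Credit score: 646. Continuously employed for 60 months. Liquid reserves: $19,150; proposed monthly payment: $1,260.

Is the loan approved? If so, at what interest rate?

Approved at 12.375%

Credit score 646 ≥ 624 (meets minimum)
Liquid reserves cover 19,150/1,260 = 15.2 months — ≥ 6 required
Total monthly debts = (600 + 1,540 + 1,260 + 1,625) = 5,025. DTI: 5,025 ÷ 13,550 = 37.1%, within the 40% cap
Employment 60 ≥ 6 months
All requirements met. Score 646 falls in the 624–665 tier → 12.375%.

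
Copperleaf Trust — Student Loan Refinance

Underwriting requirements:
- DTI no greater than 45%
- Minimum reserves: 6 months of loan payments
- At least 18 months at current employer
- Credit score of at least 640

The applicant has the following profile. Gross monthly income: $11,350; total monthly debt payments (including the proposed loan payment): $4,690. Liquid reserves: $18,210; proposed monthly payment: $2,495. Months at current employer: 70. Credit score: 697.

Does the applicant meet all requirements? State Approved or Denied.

DTI = 4,690/11,350 = 41.3% ≤ 45%
Reserves: 18,210 ÷ 2,495 = 7.3 months (meets 6-month minimum)
Employment 70 ≥ 18 months
Credit score 697 ≥ 640 (meets)
All criteria satisfied.

Approved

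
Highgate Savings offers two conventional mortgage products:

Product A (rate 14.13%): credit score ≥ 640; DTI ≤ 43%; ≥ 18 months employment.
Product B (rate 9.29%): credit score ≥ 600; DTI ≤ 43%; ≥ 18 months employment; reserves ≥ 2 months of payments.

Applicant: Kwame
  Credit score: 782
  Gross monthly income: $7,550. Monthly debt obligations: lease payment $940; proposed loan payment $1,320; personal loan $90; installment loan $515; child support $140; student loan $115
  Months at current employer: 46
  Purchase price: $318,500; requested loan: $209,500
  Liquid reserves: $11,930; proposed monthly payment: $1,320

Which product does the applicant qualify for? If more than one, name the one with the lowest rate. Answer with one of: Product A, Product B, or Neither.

Total debts = (940 + 1,320 + 90 + 515 + 140 + 115) = 3,120; DTI = 3,120/7,550 = 41.3%.
LTV = 209,500/318,500 = 65.8%.
Reserves = 11,930/1,320 = 9.0 months.
Product A: score 782 ≥ 640; DTI 41.3% ≤ 43%; employment 46 ≥ 18 mo → qualifies.
Product B: score 782 ≥ 600; DTI 41.3% ≤ 43%; employment 46 ≥ 18 mo; reserves 9.0 ≥ 2 mo → qualifies.
Qualifying: Product A, Product B. Lowest rate is 9.29% → Product B.

Product B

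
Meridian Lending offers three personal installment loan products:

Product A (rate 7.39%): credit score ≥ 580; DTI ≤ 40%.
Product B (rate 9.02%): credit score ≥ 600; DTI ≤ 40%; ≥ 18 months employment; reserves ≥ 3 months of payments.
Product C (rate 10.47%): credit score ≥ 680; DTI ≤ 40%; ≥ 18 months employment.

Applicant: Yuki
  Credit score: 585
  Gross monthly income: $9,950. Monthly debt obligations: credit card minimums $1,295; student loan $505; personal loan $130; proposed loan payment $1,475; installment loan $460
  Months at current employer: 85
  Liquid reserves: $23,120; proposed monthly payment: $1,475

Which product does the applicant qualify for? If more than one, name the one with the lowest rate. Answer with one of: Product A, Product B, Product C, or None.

Product A

Total debts = (1,295 + 505 + 130 + 1,475 + 460) = 3,865; DTI = 3,865/9,950 = 38.8%.
Reserves = 23,120/1,475 = 15.7 months.
Product A: score 585 ≥ 580; DTI 38.8% ≤ 40% → qualifies.
Product B: score 585 < 600; DTI 38.8% ≤ 40%; employment 85 ≥ 18 mo; reserves 15.7 ≥ 3 mo → does not qualify.
Product C: score 585 < 680; DTI 38.8% ≤ 40%; employment 85 ≥ 18 mo → does not qualify.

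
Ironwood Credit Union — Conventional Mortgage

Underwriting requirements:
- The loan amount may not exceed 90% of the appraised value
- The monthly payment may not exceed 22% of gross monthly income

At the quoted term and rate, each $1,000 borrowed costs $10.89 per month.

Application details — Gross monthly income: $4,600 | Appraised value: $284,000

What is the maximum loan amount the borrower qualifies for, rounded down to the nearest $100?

Payment cap: 22% × $4,600 = $1,012/month.
At $10.89 per $1,000, that supports 1,012/10.89 × 1,000 ≈ $92,929 → $92,900.
LTV cap: 90% × $284,000 = $255,600 → $255,600.
Binding constraint: payment-to-income.

$92,900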